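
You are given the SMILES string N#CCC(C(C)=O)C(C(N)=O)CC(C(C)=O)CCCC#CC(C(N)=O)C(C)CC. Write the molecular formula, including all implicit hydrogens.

Walk through each heavy atom and fill implicit hydrogens from standard valence (C 4, N 3, O 2, S 2, halogen 1):
  atom 1: N, bond orders sum to 3 (valence 3) → 0 H
  atom 2: C, bond orders sum to 4 (valence 4) → 0 H
  atom 3: C, bond orders sum to 2 (valence 4) → 2 H
  atom 4: C, bond orders sum to 3 (valence 4) → 1 H
  atom 5: C, bond orders sum to 4 (valence 4) → 0 H
  atom 6: C, bond orders sum to 1 (valence 4) → 3 H
  atom 7: O, bond orders sum to 2 (valence 2) → 0 H
  atom 8: C, bond orders sum to 3 (valence 4) → 1 H
  atom 9: C, bond orders sum to 4 (valence 4) → 0 H
  atom 10: N, bond orders sum to 1 (valence 3) → 2 H
  atom 11: O, bond orders sum to 2 (valence 2) → 0 H
  atom 12: C, bond orders sum to 2 (valence 4) → 2 H
  atom 13: C, bond orders sum to 3 (valence 4) → 1 H
  atom 14: C, bond orders sum to 4 (valence 4) → 0 H
  atom 15: C, bond orders sum to 1 (valence 4) → 3 H
  atom 16: O, bond orders sum to 2 (valence 2) → 0 H
  atom 17: C, bond orders sum to 2 (valence 4) → 2 H
  atom 18: C, bond orders sum to 2 (valence 4) → 2 H
  atom 19: C, bond orders sum to 2 (valence 4) → 2 H
  atom 20: C, bond orders sum to 4 (valence 4) → 0 H
  atom 21: C, bond orders sum to 4 (valence 4) → 0 H
  atom 22: C, bond orders sum to 3 (valence 4) → 1 H
  atom 23: C, bond orders sum to 4 (valence 4) → 0 H
  atom 24: N, bond orders sum to 1 (valence 3) → 2 H
  atom 25: O, bond orders sum to 2 (valence 2) → 0 H
  atom 26: C, bond orders sum to 3 (valence 4) → 1 H
  atom 27: C, bond orders sum to 1 (valence 4) → 3 H
  atom 28: C, bond orders sum to 2 (valence 4) → 2 H
  atom 29: C, bond orders sum to 1 (valence 4) → 3 H
Totals → C:22, H:33, N:3, O:4.
In Hill order: C22H33N3O4.

C22H33N3O4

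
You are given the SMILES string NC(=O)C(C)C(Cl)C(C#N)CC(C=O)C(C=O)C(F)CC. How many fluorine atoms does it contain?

Scan the SMILES for F atoms (remember two-letter symbols like Cl and Br are single atoms).
Fluorine count: 1.

1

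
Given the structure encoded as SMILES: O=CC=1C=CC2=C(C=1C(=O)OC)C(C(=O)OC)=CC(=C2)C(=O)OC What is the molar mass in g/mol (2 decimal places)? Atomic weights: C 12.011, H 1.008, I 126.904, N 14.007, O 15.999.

First, the molecular formula is C17H14O7 (counting implicit H from valence).
  C: 17 × 12.011 = 204.187
  H: 14 × 1.008 = 14.112
  O: 7 × 15.999 = 111.993
Sum: 17×12.011 + 14×1.008 + 7×15.999 = 330.292 → 330.29 g/mol.

330.29 g/mol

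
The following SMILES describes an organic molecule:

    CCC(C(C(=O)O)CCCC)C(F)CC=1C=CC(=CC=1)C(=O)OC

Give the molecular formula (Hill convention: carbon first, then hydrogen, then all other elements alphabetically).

C19H27FO4

Walk through each heavy atom and fill implicit hydrogens from standard valence (C 4, N 3, O 2, S 2, halogen 1):
  atom 1: C, bond orders sum to 1 (valence 4) → 3 H
  atom 2: C, bond orders sum to 2 (valence 4) → 2 H
  atom 3: C, bond orders sum to 3 (valence 4) → 1 H
  atom 4: C, bond orders sum to 3 (valence 4) → 1 H
  atom 5: C, bond orders sum to 4 (valence 4) → 0 H
  atom 6: O, bond orders sum to 2 (valence 2) → 0 H
  atom 7: O, bond orders sum to 1 (valence 2) → 1 H
  atom 8: C, bond orders sum to 2 (valence 4) → 2 H
  atom 9: C, bond orders sum to 2 (valence 4) → 2 H
  atom 10: C, bond orders sum to 2 (valence 4) → 2 H
  atom 11: C, bond orders sum to 1 (valence 4) → 3 H
  atom 12: C, bond orders sum to 3 (valence 4) → 1 H
  atom 13: F (halogen, monovalent) → 0 H
  atom 14: C, bond orders sum to 2 (valence 4) → 2 H
  atom 15: C, bond orders sum to 4 (valence 4) → 0 H
  atom 16: C, bond orders sum to 3 (valence 4) → 1 H
  atom 17: C, bond orders sum to 3 (valence 4) → 1 H
  atom 18: C, bond orders sum to 4 (valence 4) → 0 H
  atom 19: C, bond orders sum to 3 (valence 4) → 1 H
  atom 20: C, bond orders sum to 3 (valence 4) → 1 H
  atom 21: C, bond orders sum to 4 (valence 4) → 0 H
  atom 22: O, bond orders sum to 2 (valence 2) → 0 H
  atom 23: O, bond orders sum to 2 (valence 2) → 0 H
  atom 24: C, bond orders sum to 1 (valence 4) → 3 H
Totals → C:19, H:27, F:1, O:4.
In Hill order: C19H27FO4.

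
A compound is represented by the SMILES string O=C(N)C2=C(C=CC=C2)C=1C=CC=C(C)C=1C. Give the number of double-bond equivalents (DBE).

9

Degree of unsaturation = (number of rings) + (number of π bonds).
Ring closures in the SMILES: 2.
π bonds: 7 double bonds (each 1 DoU) → 7 DoU from unsaturation.
Total DoU = 2 + 7 = 9.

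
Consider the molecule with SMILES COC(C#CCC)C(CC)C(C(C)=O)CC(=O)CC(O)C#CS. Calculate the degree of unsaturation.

Degree of unsaturation = (number of rings) + (number of π bonds).
Ring closures in the SMILES: 0.
π bonds: 2 double bonds (each 1 DoU), 2 triple bonds (each 2 DoU) → 6 DoU from unsaturation.
Total DoU = 0 + 6 = 6.

6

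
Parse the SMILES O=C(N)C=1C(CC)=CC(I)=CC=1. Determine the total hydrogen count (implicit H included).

Walk through each heavy atom and fill implicit hydrogens from standard valence (C 4, N 3, O 2, S 2, halogen 1):
  atom 1: O, bond orders sum to 2 (valence 2) → 0 H
  atom 2: C, bond orders sum to 4 (valence 4) → 0 H
  atom 3: N, bond orders sum to 1 (valence 3) → 2 H
  atom 4: C, bond orders sum to 4 (valence 4) → 0 H
  atom 5: C, bond orders sum to 4 (valence 4) → 0 H
  atom 6: C, bond orders sum to 2 (valence 4) → 2 H
  atom 7: C, bond orders sum to 1 (valence 4) → 3 H
  atom 8: C, bond orders sum to 3 (valence 4) → 1 H
  atom 9: C, bond orders sum to 4 (valence 4) → 0 H
  atom 10: I (halogen, monovalent) → 0 H
  atom 11: C, bond orders sum to 3 (valence 4) → 1 H
  atom 12: C, bond orders sum to 3 (valence 4) → 1 H
Total hydrogens: 10.

10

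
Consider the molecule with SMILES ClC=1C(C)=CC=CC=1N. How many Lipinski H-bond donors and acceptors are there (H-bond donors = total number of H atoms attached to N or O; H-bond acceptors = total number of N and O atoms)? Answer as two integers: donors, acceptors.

Donors: find every N or O and count the H atoms it carries.
  atom 9 (N): bond orders sum to 1 → 2 H
Lipinski HBD = 2.
Acceptors: N atoms = 1, O atoms = 0 → HBA = 1.

2, 1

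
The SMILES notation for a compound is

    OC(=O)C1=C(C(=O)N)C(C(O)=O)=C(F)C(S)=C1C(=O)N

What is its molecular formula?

Walk through each heavy atom and fill implicit hydrogens from standard valence (C 4, N 3, O 2, S 2, halogen 1):
  atom 1: O, bond orders sum to 1 (valence 2) → 1 H
  atom 2: C, bond orders sum to 4 (valence 4) → 0 H
  atom 3: O, bond orders sum to 2 (valence 2) → 0 H
  atom 4: C, bond orders sum to 4 (valence 4) → 0 H
  atom 5: C, bond orders sum to 4 (valence 4) → 0 H
  atom 6: C, bond orders sum to 4 (valence 4) → 0 H
  atom 7: O, bond orders sum to 2 (valence 2) → 0 H
  atom 8: N, bond orders sum to 1 (valence 3) → 2 H
  atom 9: C, bond orders sum to 4 (valence 4) → 0 H
  atom 10: C, bond orders sum to 4 (valence 4) → 0 H
  atom 11: O, bond orders sum to 1 (valence 2) → 1 H
  atom 12: O, bond orders sum to 2 (valence 2) → 0 H
  atom 13: C, bond orders sum to 4 (valence 4) → 0 H
  atom 14: F (halogen, monovalent) → 0 H
  atom 15: C, bond orders sum to 4 (valence 4) → 0 H
  atom 16: S, bond orders sum to 1 (valence 2) → 1 H
  atom 17: C, bond orders sum to 4 (valence 4) → 0 H
  atom 18: C, bond orders sum to 4 (valence 4) → 0 H
  atom 19: O, bond orders sum to 2 (valence 2) → 0 H
  atom 20: N, bond orders sum to 1 (valence 3) → 2 H
Totals → C:10, H:7, F:1, N:2, O:6, S:1.

C10H7FN2O6S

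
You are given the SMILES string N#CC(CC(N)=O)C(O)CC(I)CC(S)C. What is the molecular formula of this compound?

Walk through each heavy atom and fill implicit hydrogens from standard valence (C 4, N 3, O 2, S 2, halogen 1):
  atom 1: N, bond orders sum to 3 (valence 3) → 0 H
  atom 2: C, bond orders sum to 4 (valence 4) → 0 H
  atom 3: C, bond orders sum to 3 (valence 4) → 1 H
  atom 4: C, bond orders sum to 2 (valence 4) → 2 H
  atom 5: C, bond orders sum to 4 (valence 4) → 0 H
  atom 6: N, bond orders sum to 1 (valence 3) → 2 H
  atom 7: O, bond orders sum to 2 (valence 2) → 0 H
  atom 8: C, bond orders sum to 3 (valence 4) → 1 H
  atom 9: O, bond orders sum to 1 (valence 2) → 1 H
  atom 10: C, bond orders sum to 2 (valence 4) → 2 H
  atom 11: C, bond orders sum to 3 (valence 4) → 1 H
  atom 12: I (halogen, monovalent) → 0 H
  atom 13: C, bond orders sum to 2 (valence 4) → 2 H
  atom 14: C, bond orders sum to 3 (valence 4) → 1 H
  atom 15: S, bond orders sum to 1 (valence 2) → 1 H
  atom 16: C, bond orders sum to 1 (valence 4) → 3 H
Totals → C:10, H:17, I:1, N:2, O:2, S:1.
In Hill order: C10H17IN2O2S.

C10H17IN2O2S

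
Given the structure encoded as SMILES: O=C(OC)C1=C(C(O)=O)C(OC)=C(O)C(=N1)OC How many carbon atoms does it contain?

10

Count every carbon token in the SMILES (each C, including those in ring-closure positions and inside branches).
Carbon count: 10.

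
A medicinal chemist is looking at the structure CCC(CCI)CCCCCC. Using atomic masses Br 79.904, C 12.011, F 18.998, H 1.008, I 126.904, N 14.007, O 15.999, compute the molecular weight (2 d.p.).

First, the molecular formula is C11H23I (counting implicit H from valence).
  C: 11 × 12.011 = 132.121
  H: 23 × 1.008 = 23.184
  I: 1 × 126.904 = 126.904
Sum: 11×12.011 + 23×1.008 + 1×126.904 = 282.209 → 282.21 g/mol.

282.21 g/mol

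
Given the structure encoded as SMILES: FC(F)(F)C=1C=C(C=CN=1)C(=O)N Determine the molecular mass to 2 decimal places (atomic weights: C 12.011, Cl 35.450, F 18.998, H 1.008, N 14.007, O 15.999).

First, the molecular formula is C7H5F3N2O (counting implicit H from valence).
  C: 7 × 12.011 = 84.077
  F: 3 × 18.998 = 56.994
  H: 5 × 1.008 = 5.040
  N: 2 × 14.007 = 28.014
  O: 1 × 15.999 = 15.999
Sum: 7×12.011 + 3×18.998 + 5×1.008 + 2×14.007 + 1×15.999 = 190.124 → 190.12 g/mol.

190.12 g/mol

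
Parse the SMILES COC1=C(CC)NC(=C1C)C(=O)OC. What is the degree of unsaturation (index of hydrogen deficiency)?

Degree of unsaturation = (number of rings) + (number of π bonds).
Ring closures in the SMILES: 1.
π bonds: 3 double bonds (each 1 DoU) → 3 DoU from unsaturation.
Total DoU = 1 + 3 = 4.

4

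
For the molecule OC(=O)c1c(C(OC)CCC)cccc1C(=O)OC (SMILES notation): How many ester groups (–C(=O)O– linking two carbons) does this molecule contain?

The ester motif appears at heavy-atom position 16 in the SMILES.
Other groups present: 1 carboxylic acid, 1 ether.
Ester count: 1.

1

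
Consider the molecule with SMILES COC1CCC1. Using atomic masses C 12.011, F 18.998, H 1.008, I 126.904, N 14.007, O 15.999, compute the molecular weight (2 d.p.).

86.13 g/mol

First, the molecular formula is C5H10O (counting implicit H from valence).
  C: 5 × 12.011 = 60.055
  H: 10 × 1.008 = 10.080
  O: 1 × 15.999 = 15.999
Sum: 5×12.011 + 10×1.008 + 1×15.999 = 86.134 → 86.13 g/mol.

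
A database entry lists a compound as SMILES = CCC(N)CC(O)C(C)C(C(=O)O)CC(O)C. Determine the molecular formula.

C12H25NO4

Walk through each heavy atom and fill implicit hydrogens from standard valence (C 4, N 3, O 2, S 2, halogen 1):
  atom 1: C, bond orders sum to 1 (valence 4) → 3 H
  atom 2: C, bond orders sum to 2 (valence 4) → 2 H
  atom 3: C, bond orders sum to 3 (valence 4) → 1 H
  atom 4: N, bond orders sum to 1 (valence 3) → 2 H
  atom 5: C, bond orders sum to 2 (valence 4) → 2 H
  atom 6: C, bond orders sum to 3 (valence 4) → 1 H
  atom 7: O, bond orders sum to 1 (valence 2) → 1 H
  atom 8: C, bond orders sum to 3 (valence 4) → 1 H
  atom 9: C, bond orders sum to 1 (valence 4) → 3 H
  atom 10: C, bond orders sum to 3 (valence 4) → 1 H
  atom 11: C, bond orders sum to 4 (valence 4) → 0 H
  atom 12: O, bond orders sum to 2 (valence 2) → 0 H
  atom 13: O, bond orders sum to 1 (valence 2) → 1 H
  atom 14: C, bond orders sum to 2 (valence 4) → 2 H
  atom 15: C, bond orders sum to 3 (valence 4) → 1 H
  atom 16: O, bond orders sum to 1 (valence 2) → 1 H
  atom 17: C, bond orders sum to 1 (valence 4) → 3 H
Totals → C:12, H:25, N:1, O:4.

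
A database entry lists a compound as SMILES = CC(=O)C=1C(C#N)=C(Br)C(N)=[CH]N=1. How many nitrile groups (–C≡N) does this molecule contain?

1

The nitrile motif appears at heavy-atom position 6 in the SMILES.
Other groups present: 1 ketone, 1 primary amine.
Nitrile count: 1.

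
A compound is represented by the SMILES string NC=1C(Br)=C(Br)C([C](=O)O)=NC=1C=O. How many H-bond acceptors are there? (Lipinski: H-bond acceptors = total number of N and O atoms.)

5

N atoms: 2; O atoms: 3.
Lipinski HBA = 2 + 3 = 5.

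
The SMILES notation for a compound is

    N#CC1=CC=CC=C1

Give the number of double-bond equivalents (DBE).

6

Degree of unsaturation = (number of rings) + (number of π bonds).
Ring closures in the SMILES: 1.
π bonds: 3 double bonds (each 1 DoU), 1 triple bond (each 2 DoU) → 5 DoU from unsaturation.
Total DoU = 1 + 5 = 6.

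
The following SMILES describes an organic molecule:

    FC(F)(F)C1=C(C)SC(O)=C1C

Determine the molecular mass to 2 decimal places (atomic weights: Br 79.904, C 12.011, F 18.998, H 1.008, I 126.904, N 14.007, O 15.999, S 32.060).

196.19 g/mol

First, the molecular formula is C7H7F3OS (counting implicit H from valence).
  C: 7 × 12.011 = 84.077
  F: 3 × 18.998 = 56.994
  H: 7 × 1.008 = 7.056
  O: 1 × 15.999 = 15.999
  S: 1 × 32.060 = 32.060
Sum: 7×12.011 + 3×18.998 + 7×1.008 + 1×15.999 + 1×32.060 = 196.186 → 196.19 g/mol.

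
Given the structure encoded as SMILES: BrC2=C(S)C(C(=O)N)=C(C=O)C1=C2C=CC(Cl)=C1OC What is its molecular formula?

Walk through each heavy atom and fill implicit hydrogens from standard valence (C 4, N 3, O 2, S 2, halogen 1):
  atom 1: Br (halogen, monovalent) → 0 H
  atom 2: C, bond orders sum to 4 (valence 4) → 0 H
  atom 3: C, bond orders sum to 4 (valence 4) → 0 H
  atom 4: S, bond orders sum to 1 (valence 2) → 1 H
  atom 5: C, bond orders sum to 4 (valence 4) → 0 H
  atom 6: C, bond orders sum to 4 (valence 4) → 0 H
  atom 7: O, bond orders sum to 2 (valence 2) → 0 H
  atom 8: N, bond orders sum to 1 (valence 3) → 2 H
  atom 9: C, bond orders sum to 4 (valence 4) → 0 H
  atom 10: C, bond orders sum to 3 (valence 4) → 1 H
  atom 11: O, bond orders sum to 2 (valence 2) → 0 H
  atom 12: C, bond orders sum to 4 (valence 4) → 0 H
  atom 13: C, bond orders sum to 4 (valence 4) → 0 H
  atom 14: C, bond orders sum to 3 (valence 4) → 1 H
  atom 15: C, bond orders sum to 3 (valence 4) → 1 H
  atom 16: C, bond orders sum to 4 (valence 4) → 0 H
  atom 17: Cl (halogen, monovalent) → 0 H
  atom 18: C, bond orders sum to 4 (valence 4) → 0 H
  atom 19: O, bond orders sum to 2 (valence 2) → 0 H
  atom 20: C, bond orders sum to 1 (valence 4) → 3 H
Totals → C:13, H:9, Br:1, Cl:1, N:1, O:3, S:1.

C13H9BrClNO3S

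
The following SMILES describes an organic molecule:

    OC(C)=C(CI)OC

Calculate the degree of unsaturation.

1

Degree of unsaturation = (number of rings) + (number of π bonds).
Ring closures in the SMILES: 0.
π bonds: 1 double bond (each 1 DoU) → 1 DoU from unsaturation.
Total DoU = 0 + 1 = 1.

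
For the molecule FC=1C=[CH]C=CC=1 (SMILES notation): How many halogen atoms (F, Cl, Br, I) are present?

1

Halogen atoms appear at heavy-atom position 1 (1×F).
Halogen count: 1.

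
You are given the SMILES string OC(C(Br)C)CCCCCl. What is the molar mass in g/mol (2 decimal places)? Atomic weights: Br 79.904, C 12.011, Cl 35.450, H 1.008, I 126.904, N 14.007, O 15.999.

First, the molecular formula is C7H14BrClO (counting implicit H from valence).
  Br: 1 × 79.904 = 79.904
  C: 7 × 12.011 = 84.077
  Cl: 1 × 35.450 = 35.450
  H: 14 × 1.008 = 14.112
  O: 1 × 15.999 = 15.999
Sum: 1×79.904 + 7×12.011 + 1×35.450 + 14×1.008 + 1×15.999 = 229.542 → 229.54 g/mol.

229.54 g/mol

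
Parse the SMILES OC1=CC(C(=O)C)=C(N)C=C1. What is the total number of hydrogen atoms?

9

Walk through each heavy atom and fill implicit hydrogens from standard valence (C 4, N 3, O 2, S 2, halogen 1):
  atom 1: O, bond orders sum to 1 (valence 2) → 1 H
  atom 2: C, bond orders sum to 4 (valence 4) → 0 H
  atom 3: C, bond orders sum to 3 (valence 4) → 1 H
  atom 4: C, bond orders sum to 4 (valence 4) → 0 H
  atom 5: C, bond orders sum to 4 (valence 4) → 0 H
  atom 6: O, bond orders sum to 2 (valence 2) → 0 H
  atom 7: C, bond orders sum to 1 (valence 4) → 3 H
  atom 8: C, bond orders sum to 4 (valence 4) → 0 H
  atom 9: N, bond orders sum to 1 (valence 3) → 2 H
  atom 10: C, bond orders sum to 3 (valence 4) → 1 H
  atom 11: C, bond orders sum to 3 (valence 4) → 1 H
Total hydrogens: 9.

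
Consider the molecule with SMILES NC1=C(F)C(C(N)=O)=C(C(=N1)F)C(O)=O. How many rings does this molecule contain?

1

In SMILES, each pair of matching ring-closure digits denotes one ring-closing bond; the number of such bonds equals the number of independent rings.
Ring-closure bonds here: 1.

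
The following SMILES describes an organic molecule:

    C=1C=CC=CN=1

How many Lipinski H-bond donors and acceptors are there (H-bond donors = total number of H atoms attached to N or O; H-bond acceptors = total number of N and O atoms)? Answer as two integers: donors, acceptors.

Donors: find every N or O and count the H atoms it carries.
  atom 6 (N): bond orders sum to 3 → 0 H
Lipinski HBD = 0.
Acceptors: N atoms = 1, O atoms = 0 → HBA = 1.

0, 1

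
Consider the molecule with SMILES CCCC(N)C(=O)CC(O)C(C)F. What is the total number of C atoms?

Count every carbon token in the SMILES (each C, including those in ring-closure positions and inside branches).
Carbon count: 9.

9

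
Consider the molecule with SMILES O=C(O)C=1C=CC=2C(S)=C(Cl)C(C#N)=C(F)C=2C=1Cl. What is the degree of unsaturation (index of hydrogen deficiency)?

Molecular formula: C12H4Cl2FNO2S.
DoU = (2C + 2 + N − H − X) / 2, where X is the halogen count and O/S are ignored.
    = (2·12 + 2 + 1 − 4 − 3) / 2 = 20 / 2 = 10.

10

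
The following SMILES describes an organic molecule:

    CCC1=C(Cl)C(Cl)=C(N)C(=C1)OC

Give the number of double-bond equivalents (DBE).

4

Molecular formula: C9H11Cl2NO.
DoU = (2C + 2 + N − H − X) / 2, where X is the halogen count and O/S are ignored.
    = (2·9 + 2 + 1 − 11 − 2) / 2 = 8 / 2 = 4.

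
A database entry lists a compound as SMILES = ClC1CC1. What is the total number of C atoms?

Count every carbon token in the SMILES (each C, including those in ring-closure positions and inside branches).
Carbon count: 3.

3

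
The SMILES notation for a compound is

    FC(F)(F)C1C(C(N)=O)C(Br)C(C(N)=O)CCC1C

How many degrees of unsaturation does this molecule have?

3

Degree of unsaturation = (number of rings) + (number of π bonds).
Ring closures in the SMILES: 1.
π bonds: 2 double bonds (each 1 DoU) → 2 DoU from unsaturation.
Total DoU = 1 + 2 = 3.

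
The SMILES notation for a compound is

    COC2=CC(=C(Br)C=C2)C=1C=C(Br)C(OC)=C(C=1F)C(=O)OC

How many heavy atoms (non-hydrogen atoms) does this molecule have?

Every atom symbol written in the SMILES (organic subset) is one heavy atom; implicit H are not written.
Heavy atoms by element → Br:2, C:16, F:1, O:4.
Total: 23.

23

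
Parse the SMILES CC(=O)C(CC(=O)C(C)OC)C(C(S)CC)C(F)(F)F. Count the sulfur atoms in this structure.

Scan the SMILES for S atoms (remember two-letter symbols like Cl and Br are single atoms).
Sulfur count: 1.

1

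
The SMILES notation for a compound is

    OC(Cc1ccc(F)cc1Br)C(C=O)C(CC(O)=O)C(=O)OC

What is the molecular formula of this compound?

Walk through each heavy atom and fill implicit hydrogens from standard valence (C 4, N 3, O 2, S 2, halogen 1); for lowercase aromatic atoms, an aromatic c carries 1 H when it has two neighbours and 0 H with three, and aromatic n carries 0 H:
  atom 1: O, bond orders sum to 1 (valence 2) → 1 H
  atom 2: C, bond orders sum to 3 (valence 4) → 1 H
  atom 3: C, bond orders sum to 2 (valence 4) → 2 H
  atom 4: aromatic c, 3 neighbours → 0 H
  atom 5: aromatic c, 2 neighbours → 1 H
  atom 6: aromatic c, 2 neighbours → 1 H
  atom 7: aromatic c, 3 neighbours → 0 H
  atom 8: F (halogen, monovalent) → 0 H
  atom 9: aromatic c, 2 neighbours → 1 H
  atom 10: aromatic c, 3 neighbours → 0 H
  atom 11: Br (halogen, monovalent) → 0 H
  atom 12: C, bond orders sum to 3 (valence 4) → 1 H
  atom 13: C, bond orders sum to 3 (valence 4) → 1 H
  atom 14: O, bond orders sum to 2 (valence 2) → 0 H
  atom 15: C, bond orders sum to 3 (valence 4) → 1 H
  atom 16: C, bond orders sum to 2 (valence 4) → 2 H
  atom 17: C, bond orders sum to 4 (valence 4) → 0 H
  atom 18: O, bond orders sum to 1 (valence 2) → 1 H
  atom 19: O, bond orders sum to 2 (valence 2) → 0 H
  atom 20: C, bond orders sum to 4 (valence 4) → 0 H
  atom 21: O, bond orders sum to 2 (valence 2) → 0 H
  atom 22: O, bond orders sum to 2 (valence 2) → 0 H
  atom 23: C, bond orders sum to 1 (valence 4) → 3 H
Totals → C:15, H:16, Br:1, F:1, O:6.

C15H16BrFO6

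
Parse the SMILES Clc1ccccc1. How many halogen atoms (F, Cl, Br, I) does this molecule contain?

Halogen atoms appear at heavy-atom position 1 (1×Cl).
Halogen count: 1.

1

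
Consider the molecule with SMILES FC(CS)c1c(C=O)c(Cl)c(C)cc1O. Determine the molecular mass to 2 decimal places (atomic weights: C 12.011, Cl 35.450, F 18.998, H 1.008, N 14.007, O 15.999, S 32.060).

248.70 g/mol

First, the molecular formula is C10H10ClFO2S (counting implicit H from valence).
  C: 10 × 12.011 = 120.110
  Cl: 1 × 35.450 = 35.450
  F: 1 × 18.998 = 18.998
  H: 10 × 1.008 = 10.080
  O: 2 × 15.999 = 31.998
  S: 1 × 32.060 = 32.060
Sum: 10×12.011 + 1×35.450 + 1×18.998 + 10×1.008 + 2×15.999 + 1×32.060 = 248.696 → 248.70 g/mol.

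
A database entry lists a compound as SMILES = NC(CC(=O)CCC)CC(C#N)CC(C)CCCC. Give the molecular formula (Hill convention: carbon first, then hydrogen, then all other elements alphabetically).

Walk through each heavy atom and fill implicit hydrogens from standard valence (C 4, N 3, O 2, S 2, halogen 1):
  atom 1: N, bond orders sum to 1 (valence 3) → 2 H
  atom 2: C, bond orders sum to 3 (valence 4) → 1 H
  atom 3: C, bond orders sum to 2 (valence 4) → 2 H
  atom 4: C, bond orders sum to 4 (valence 4) → 0 H
  atom 5: O, bond orders sum to 2 (valence 2) → 0 H
  atom 6: C, bond orders sum to 2 (valence 4) → 2 H
  atom 7: C, bond orders sum to 2 (valence 4) → 2 H
  atom 8: C, bond orders sum to 1 (valence 4) → 3 H
  atom 9: C, bond orders sum to 2 (valence 4) → 2 H
  atom 10: C, bond orders sum to 3 (valence 4) → 1 H
  atom 11: C, bond orders sum to 4 (valence 4) → 0 H
  atom 12: N, bond orders sum to 3 (valence 3) → 0 H
  atom 13: C, bond orders sum to 2 (valence 4) → 2 H
  atom 14: C, bond orders sum to 3 (valence 4) → 1 H
  atom 15: C, bond orders sum to 1 (valence 4) → 3 H
  atom 16: C, bond orders sum to 2 (valence 4) → 2 H
  atom 17: C, bond orders sum to 2 (valence 4) → 2 H
  atom 18: C, bond orders sum to 2 (valence 4) → 2 H
  atom 19: C, bond orders sum to 1 (valence 4) → 3 H
Totals → C:16, H:30, N:2, O:1.

C16H30N2O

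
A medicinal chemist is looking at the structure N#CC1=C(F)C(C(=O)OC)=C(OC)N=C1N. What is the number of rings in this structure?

In SMILES, each pair of matching ring-closure digits denotes one ring-closing bond; the number of such bonds equals the number of independent rings.
Ring-closure bonds here: 1.

1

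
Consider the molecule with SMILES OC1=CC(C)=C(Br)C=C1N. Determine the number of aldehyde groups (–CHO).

Scan the SMILES for the aldehyde motif — none present.
Groups that are present: 1 hydroxyl, 1 primary amine.

0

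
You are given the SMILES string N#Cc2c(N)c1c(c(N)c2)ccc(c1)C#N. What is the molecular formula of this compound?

Walk through each heavy atom and fill implicit hydrogens from standard valence (C 4, N 3, O 2, S 2, halogen 1); for lowercase aromatic atoms, an aromatic c carries 1 H when it has two neighbours and 0 H with three, and aromatic n carries 0 H:
  atom 1: N, bond orders sum to 3 (valence 3) → 0 H
  atom 2: C, bond orders sum to 4 (valence 4) → 0 H
  atom 3: aromatic c, 3 neighbours → 0 H
  atom 4: aromatic c, 3 neighbours → 0 H
  atom 5: N, bond orders sum to 1 (valence 3) → 2 H
  atom 6: aromatic c, 3 neighbours → 0 H
  atom 7: aromatic c, 3 neighbours → 0 H
  atom 8: aromatic c, 3 neighbours → 0 H
  atom 9: N, bond orders sum to 1 (valence 3) → 2 H
  atom 10: aromatic c, 2 neighbours → 1 H
  atom 11: aromatic c, 2 neighbours → 1 H
  atom 12: aromatic c, 2 neighbours → 1 H
  atom 13: aromatic c, 3 neighbours → 0 H
  atom 14: aromatic c, 2 neighbours → 1 H
  atom 15: C, bond orders sum to 4 (valence 4) → 0 H
  atom 16: N, bond orders sum to 3 (valence 3) → 0 H
Totals → C:12, H:8, N:4.
In Hill order: C12H8N4.

C12H8N4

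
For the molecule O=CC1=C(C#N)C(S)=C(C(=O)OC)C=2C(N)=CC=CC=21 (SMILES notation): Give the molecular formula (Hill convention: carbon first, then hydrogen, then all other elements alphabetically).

Walk through each heavy atom and fill implicit hydrogens from standard valence (C 4, N 3, O 2, S 2, halogen 1):
  atom 1: O, bond orders sum to 2 (valence 2) → 0 H
  atom 2: C, bond orders sum to 3 (valence 4) → 1 H
  atom 3: C, bond orders sum to 4 (valence 4) → 0 H
  atom 4: C, bond orders sum to 4 (valence 4) → 0 H
  atom 5: C, bond orders sum to 4 (valence 4) → 0 H
  atom 6: N, bond orders sum to 3 (valence 3) → 0 H
  atom 7: C, bond orders sum to 4 (valence 4) → 0 H
  atom 8: S, bond orders sum to 1 (valence 2) → 1 H
  atom 9: C, bond orders sum to 4 (valence 4) → 0 H
  atom 10: C, bond orders sum to 4 (valence 4) → 0 H
  atom 11: O, bond orders sum to 2 (valence 2) → 0 H
  atom 12: O, bond orders sum to 2 (valence 2) → 0 H
  atom 13: C, bond orders sum to 1 (valence 4) → 3 H
  atom 14: C, bond orders sum to 4 (valence 4) → 0 H
  atom 15: C, bond orders sum to 4 (valence 4) → 0 H
  atom 16: N, bond orders sum to 1 (valence 3) → 2 H
  atom 17: C, bond orders sum to 3 (valence 4) → 1 H
  atom 18: C, bond orders sum to 3 (valence 4) → 1 H
  atom 19: C, bond orders sum to 3 (valence 4) → 1 H
  atom 20: C, bond orders sum to 4 (valence 4) → 0 H
Totals → C:14, H:10, N:2, O:3, S:1.
In Hill order: C14H10N2O3S.

C14H10N2O3S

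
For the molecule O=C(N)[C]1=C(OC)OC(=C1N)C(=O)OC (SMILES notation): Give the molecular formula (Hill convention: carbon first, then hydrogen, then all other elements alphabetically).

C8H10N2O5

Walk through each heavy atom and fill implicit hydrogens from standard valence (C 4, N 3, O 2, S 2, halogen 1):
  atom 1: O, bond orders sum to 2 (valence 2) → 0 H
  atom 2: C, bond orders sum to 4 (valence 4) → 0 H
  atom 3: N, bond orders sum to 1 (valence 3) → 2 H
  atom 4: C with explicit H count 0
  atom 5: C, bond orders sum to 4 (valence 4) → 0 H
  atom 6: O, bond orders sum to 2 (valence 2) → 0 H
  atom 7: C, bond orders sum to 1 (valence 4) → 3 H
  atom 8: O, bond orders sum to 2 (valence 2) → 0 H
  atom 9: C, bond orders sum to 4 (valence 4) → 0 H
  atom 10: C, bond orders sum to 4 (valence 4) → 0 H
  atom 11: N, bond orders sum to 1 (valence 3) → 2 H
  atom 12: C, bond orders sum to 4 (valence 4) → 0 H
  atom 13: O, bond orders sum to 2 (valence 2) → 0 H
  atom 14: O, bond orders sum to 2 (valence 2) → 0 H
  atom 15: C, bond orders sum to 1 (valence 4) → 3 H
Totals → C:8, H:10, N:2, O:5.
In Hill order: C8H10N2O5.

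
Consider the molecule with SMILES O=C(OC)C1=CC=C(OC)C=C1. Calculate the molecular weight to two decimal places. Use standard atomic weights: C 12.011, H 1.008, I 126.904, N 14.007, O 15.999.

166.18 g/mol

First, the molecular formula is C9H10O3 (counting implicit H from valence).
  C: 9 × 12.011 = 108.099
  H: 10 × 1.008 = 10.080
  O: 3 × 15.999 = 47.997
Sum: 9×12.011 + 10×1.008 + 3×15.999 = 166.176 → 166.18 g/mol.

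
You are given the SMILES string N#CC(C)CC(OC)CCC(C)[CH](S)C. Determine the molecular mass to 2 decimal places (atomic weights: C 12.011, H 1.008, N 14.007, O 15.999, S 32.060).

First, the molecular formula is C12H23NOS (counting implicit H from valence).
  C: 12 × 12.011 = 144.132
  H: 23 × 1.008 = 23.184
  N: 1 × 14.007 = 14.007
  O: 1 × 15.999 = 15.999
  S: 1 × 32.060 = 32.060
Sum: 12×12.011 + 23×1.008 + 1×14.007 + 1×15.999 + 1×32.060 = 229.382 → 229.38 g/mol.

229.38 g/mol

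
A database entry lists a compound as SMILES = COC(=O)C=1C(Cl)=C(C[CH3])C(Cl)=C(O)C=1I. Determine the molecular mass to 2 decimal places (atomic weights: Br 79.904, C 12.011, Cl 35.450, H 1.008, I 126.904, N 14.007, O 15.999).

First, the molecular formula is C10H9Cl2IO3 (counting implicit H from valence).
  C: 10 × 12.011 = 120.110
  Cl: 2 × 35.450 = 70.900
  H: 9 × 1.008 = 9.072
  I: 1 × 126.904 = 126.904
  O: 3 × 15.999 = 47.997
Sum: 10×12.011 + 2×35.450 + 9×1.008 + 1×126.904 + 3×15.999 = 374.983 → 374.98 g/mol.

374.98 g/mol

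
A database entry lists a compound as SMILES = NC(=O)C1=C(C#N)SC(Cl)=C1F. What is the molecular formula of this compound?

Walk through each heavy atom and fill implicit hydrogens from standard valence (C 4, N 3, O 2, S 2, halogen 1):
  atom 1: N, bond orders sum to 1 (valence 3) → 2 H
  atom 2: C, bond orders sum to 4 (valence 4) → 0 H
  atom 3: O, bond orders sum to 2 (valence 2) → 0 H
  atom 4: C, bond orders sum to 4 (valence 4) → 0 H
  atom 5: C, bond orders sum to 4 (valence 4) → 0 H
  atom 6: C, bond orders sum to 4 (valence 4) → 0 H
  atom 7: N, bond orders sum to 3 (valence 3) → 0 H
  atom 8: S, bond orders sum to 2 (valence 2) → 0 H
  atom 9: C, bond orders sum to 4 (valence 4) → 0 H
  atom 10: Cl (halogen, monovalent) → 0 H
  atom 11: C, bond orders sum to 4 (valence 4) → 0 H
  atom 12: F (halogen, monovalent) → 0 H
Totals → C:6, H:2, Cl:1, F:1, N:2, O:1, S:1.

C6H2ClFN2OS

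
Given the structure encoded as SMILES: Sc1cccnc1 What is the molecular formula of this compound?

Walk through each heavy atom and fill implicit hydrogens from standard valence (C 4, N 3, O 2, S 2, halogen 1); for lowercase aromatic atoms, an aromatic c carries 1 H when it has two neighbours and 0 H with three, and aromatic n carries 0 H:
  atom 1: S, bond orders sum to 1 (valence 2) → 1 H
  atom 2: aromatic c, 3 neighbours → 0 H
  atom 3: aromatic c, 2 neighbours → 1 H
  atom 4: aromatic c, 2 neighbours → 1 H
  atom 5: aromatic c, 2 neighbours → 1 H
  atom 6: aromatic n, 2 neighbours → 0 H
  atom 7: aromatic c, 2 neighbours → 1 H
Totals → C:5, H:5, N:1, S:1.
In Hill order: C5H5NS.

C5H5NS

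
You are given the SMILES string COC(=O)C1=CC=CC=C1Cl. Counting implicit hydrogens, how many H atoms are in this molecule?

Walk through each heavy atom and fill implicit hydrogens from standard valence (C 4, N 3, O 2, S 2, halogen 1):
  atom 1: C, bond orders sum to 1 (valence 4) → 3 H
  atom 2: O, bond orders sum to 2 (valence 2) → 0 H
  atom 3: C, bond orders sum to 4 (valence 4) → 0 H
  atom 4: O, bond orders sum to 2 (valence 2) → 0 H
  atom 5: C, bond orders sum to 4 (valence 4) → 0 H
  atom 6: C, bond orders sum to 3 (valence 4) → 1 H
  atom 7: C, bond orders sum to 3 (valence 4) → 1 H
  atom 8: C, bond orders sum to 3 (valence 4) → 1 H
  atom 9: C, bond orders sum to 3 (valence 4) → 1 H
  atom 10: C, bond orders sum to 4 (valence 4) → 0 H
  atom 11: Cl (halogen, monovalent) → 0 H
Total hydrogens: 7.

7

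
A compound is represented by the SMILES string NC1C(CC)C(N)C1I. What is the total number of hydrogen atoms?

Walk through each heavy atom and fill implicit hydrogens from standard valence (C 4, N 3, O 2, S 2, halogen 1):
  atom 1: N, bond orders sum to 1 (valence 3) → 2 H
  atom 2: C, bond orders sum to 3 (valence 4) → 1 H
  atom 3: C, bond orders sum to 3 (valence 4) → 1 H
  atom 4: C, bond orders sum to 2 (valence 4) → 2 H
  atom 5: C, bond orders sum to 1 (valence 4) → 3 H
  atom 6: C, bond orders sum to 3 (valence 4) → 1 H
  atom 7: N, bond orders sum to 1 (valence 3) → 2 H
  atom 8: C, bond orders sum to 3 (valence 4) → 1 H
  atom 9: I (halogen, monovalent) → 0 H
Total hydrogens: 13.

13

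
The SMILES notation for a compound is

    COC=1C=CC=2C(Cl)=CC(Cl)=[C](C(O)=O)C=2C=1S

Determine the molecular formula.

Walk through each heavy atom and fill implicit hydrogens from standard valence (C 4, N 3, O 2, S 2, halogen 1):
  atom 1: C, bond orders sum to 1 (valence 4) → 3 H
  atom 2: O, bond orders sum to 2 (valence 2) → 0 H
  atom 3: C, bond orders sum to 4 (valence 4) → 0 H
  atom 4: C, bond orders sum to 3 (valence 4) → 1 H
  atom 5: C, bond orders sum to 3 (valence 4) → 1 H
  atom 6: C, bond orders sum to 4 (valence 4) → 0 H
  atom 7: C, bond orders sum to 4 (valence 4) → 0 H
  atom 8: Cl (halogen, monovalent) → 0 H
  atom 9: C, bond orders sum to 3 (valence 4) → 1 H
  atom 10: C, bond orders sum to 4 (valence 4) → 0 H
  atom 11: Cl (halogen, monovalent) → 0 H
  atom 12: C with explicit H count 0
  atom 13: C, bond orders sum to 4 (valence 4) → 0 H
  atom 14: O, bond orders sum to 1 (valence 2) → 1 H
  atom 15: O, bond orders sum to 2 (valence 2) → 0 H
  atom 16: C, bond orders sum to 4 (valence 4) → 0 H
  atom 17: C, bond orders sum to 4 (valence 4) → 0 H
  atom 18: S, bond orders sum to 1 (valence 2) → 1 H
Totals → C:12, H:8, Cl:2, O:3, S:1.

C12H8Cl2O3S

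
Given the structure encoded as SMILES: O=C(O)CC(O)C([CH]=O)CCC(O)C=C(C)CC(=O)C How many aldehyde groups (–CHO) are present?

The aldehyde motif appears at heavy-atom position 8 in the SMILES.
Other groups present: 1 alkene, 1 carboxylic acid, 2 hydroxyl, 1 ketone.
Aldehyde count: 1.

1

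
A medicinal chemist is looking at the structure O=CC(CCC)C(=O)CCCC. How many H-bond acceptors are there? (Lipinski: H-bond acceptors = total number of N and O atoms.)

2

N atoms: 0; O atoms: 2.
Lipinski HBA = 0 + 2 = 2.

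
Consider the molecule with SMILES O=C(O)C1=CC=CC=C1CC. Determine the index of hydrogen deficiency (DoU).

Molecular formula: C9H10O2.
DoU = (2C + 2 + N − H − X) / 2, where X is the halogen count and O/S are ignored.
    = (2·9 + 2 + 0 − 10 − 0) / 2 = 10 / 2 = 5.

5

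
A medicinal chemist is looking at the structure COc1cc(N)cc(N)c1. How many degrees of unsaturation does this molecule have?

4

Molecular formula: C7H10N2O.
DoU = (2C + 2 + N − H − X) / 2, where X is the halogen count and O/S are ignored.
    = (2·7 + 2 + 2 − 10 − 0) / 2 = 8 / 2 = 4.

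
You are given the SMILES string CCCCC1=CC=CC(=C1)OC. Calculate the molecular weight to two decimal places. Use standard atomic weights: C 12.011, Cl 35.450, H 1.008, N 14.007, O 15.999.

164.25 g/mol

First, the molecular formula is C11H16O (counting implicit H from valence).
  C: 11 × 12.011 = 132.121
  H: 16 × 1.008 = 16.128
  O: 1 × 15.999 = 15.999
Sum: 11×12.011 + 16×1.008 + 1×15.999 = 164.248 → 164.25 g/mol.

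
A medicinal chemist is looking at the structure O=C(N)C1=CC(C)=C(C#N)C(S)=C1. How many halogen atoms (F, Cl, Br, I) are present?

Scan the SMILES for the halogen motif — none present.
Groups that are present: 1 amide, 1 nitrile, 1 thiol.

0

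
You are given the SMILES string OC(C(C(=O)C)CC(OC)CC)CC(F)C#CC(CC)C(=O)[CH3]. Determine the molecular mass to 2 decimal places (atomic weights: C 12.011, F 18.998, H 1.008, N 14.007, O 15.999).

328.42 g/mol

First, the molecular formula is C18H29FO4 (counting implicit H from valence).
  C: 18 × 12.011 = 216.198
  F: 1 × 18.998 = 18.998
  H: 29 × 1.008 = 29.232
  O: 4 × 15.999 = 63.996
Sum: 18×12.011 + 1×18.998 + 29×1.008 + 4×15.999 = 328.424 → 328.42 g/mol.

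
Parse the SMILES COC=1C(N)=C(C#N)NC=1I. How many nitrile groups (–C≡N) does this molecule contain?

1

The nitrile motif appears at heavy-atom position 7 in the SMILES.
Other groups present: 1 ether, 1 primary amine.
Nitrile count: 1.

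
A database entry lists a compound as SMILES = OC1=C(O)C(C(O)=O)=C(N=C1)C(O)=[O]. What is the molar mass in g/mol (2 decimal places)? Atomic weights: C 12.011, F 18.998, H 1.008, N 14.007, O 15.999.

First, the molecular formula is C7H5NO6 (counting implicit H from valence).
  C: 7 × 12.011 = 84.077
  H: 5 × 1.008 = 5.040
  N: 1 × 14.007 = 14.007
  O: 6 × 15.999 = 95.994
Sum: 7×12.011 + 5×1.008 + 1×14.007 + 6×15.999 = 199.118 → 199.12 g/mol.

199.12 g/mol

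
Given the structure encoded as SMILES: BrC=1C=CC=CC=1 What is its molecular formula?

C6H5Br

Walk through each heavy atom and fill implicit hydrogens from standard valence (C 4, N 3, O 2, S 2, halogen 1):
  atom 1: Br (halogen, monovalent) → 0 H
  atom 2: C, bond orders sum to 4 (valence 4) → 0 H
  atom 3: C, bond orders sum to 3 (valence 4) → 1 H
  atom 4: C, bond orders sum to 3 (valence 4) → 1 H
  atom 5: C, bond orders sum to 3 (valence 4) → 1 H
  atom 6: C, bond orders sum to 3 (valence 4) → 1 H
  atom 7: C, bond orders sum to 3 (valence 4) → 1 H
Totals → C:6, H:5, Br:1.
In Hill order: C6H5Br.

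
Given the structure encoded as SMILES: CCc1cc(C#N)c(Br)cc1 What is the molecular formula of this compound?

C9H8BrN

Walk through each heavy atom and fill implicit hydrogens from standard valence (C 4, N 3, O 2, S 2, halogen 1); for lowercase aromatic atoms, an aromatic c carries 1 H when it has two neighbours and 0 H with three, and aromatic n carries 0 H:
  atom 1: C, bond orders sum to 1 (valence 4) → 3 H
  atom 2: C, bond orders sum to 2 (valence 4) → 2 H
  atom 3: aromatic c, 3 neighbours → 0 H
  atom 4: aromatic c, 2 neighbours → 1 H
  atom 5: aromatic c, 3 neighbours → 0 H
  atom 6: C, bond orders sum to 4 (valence 4) → 0 H
  atom 7: N, bond orders sum to 3 (valence 3) → 0 H
  atom 8: aromatic c, 3 neighbours → 0 H
  atom 9: Br (halogen, monovalent) → 0 H
  atom 10: aromatic c, 2 neighbours → 1 H
  atom 11: aromatic c, 2 neighbours → 1 H
Totals → C:9, H:8, Br:1, N:1.
In Hill order: C9H8BrN.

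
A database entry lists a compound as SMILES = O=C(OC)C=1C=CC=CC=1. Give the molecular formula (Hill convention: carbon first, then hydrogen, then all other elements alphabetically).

C8H8O2

Walk through each heavy atom and fill implicit hydrogens from standard valence (C 4, N 3, O 2, S 2, halogen 1):
  atom 1: O, bond orders sum to 2 (valence 2) → 0 H
  atom 2: C, bond orders sum to 4 (valence 4) → 0 H
  atom 3: O, bond orders sum to 2 (valence 2) → 0 H
  atom 4: C, bond orders sum to 1 (valence 4) → 3 H
  atom 5: C, bond orders sum to 4 (valence 4) → 0 H
  atom 6: C, bond orders sum to 3 (valence 4) → 1 H
  atom 7: C, bond orders sum to 3 (valence 4) → 1 H
  atom 8: C, bond orders sum to 3 (valence 4) → 1 H
  atom 9: C, bond orders sum to 3 (valence 4) → 1 H
  atom 10: C, bond orders sum to 3 (valence 4) → 1 H
Totals → C:8, H:8, O:2.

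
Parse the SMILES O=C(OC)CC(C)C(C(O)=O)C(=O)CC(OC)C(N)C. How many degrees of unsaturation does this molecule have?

Degree of unsaturation = (number of rings) + (number of π bonds).
Ring closures in the SMILES: 0.
π bonds: 3 double bonds (each 1 DoU) → 3 DoU from unsaturation.
Total DoU = 0 + 3 = 3.

3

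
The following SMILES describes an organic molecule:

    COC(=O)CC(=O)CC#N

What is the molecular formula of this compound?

C6H7NO3

Walk through each heavy atom and fill implicit hydrogens from standard valence (C 4, N 3, O 2, S 2, halogen 1):
  atom 1: C, bond orders sum to 1 (valence 4) → 3 H
  atom 2: O, bond orders sum to 2 (valence 2) → 0 H
  atom 3: C, bond orders sum to 4 (valence 4) → 0 H
  atom 4: O, bond orders sum to 2 (valence 2) → 0 H
  atom 5: C, bond orders sum to 2 (valence 4) → 2 H
  atom 6: C, bond orders sum to 4 (valence 4) → 0 H
  atom 7: O, bond orders sum to 2 (valence 2) → 0 H
  atom 8: C, bond orders sum to 2 (valence 4) → 2 H
  atom 9: C, bond orders sum to 4 (valence 4) → 0 H
  atom 10: N, bond orders sum to 3 (valence 3) → 0 H
Totals → C:6, H:7, N:1, O:3.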